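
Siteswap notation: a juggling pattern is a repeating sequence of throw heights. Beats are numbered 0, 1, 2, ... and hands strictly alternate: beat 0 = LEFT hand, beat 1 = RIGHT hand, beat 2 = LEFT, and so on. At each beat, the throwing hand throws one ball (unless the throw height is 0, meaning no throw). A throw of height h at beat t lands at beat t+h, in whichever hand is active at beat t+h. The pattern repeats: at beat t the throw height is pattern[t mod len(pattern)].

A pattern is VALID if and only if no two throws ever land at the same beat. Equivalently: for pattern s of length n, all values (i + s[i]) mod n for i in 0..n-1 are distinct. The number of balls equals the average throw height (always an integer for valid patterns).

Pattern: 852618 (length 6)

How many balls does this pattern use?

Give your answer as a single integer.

Answer: 5

Derivation:
Pattern = [8, 5, 2, 6, 1, 8], length n = 6
  position 0: throw height = 8, running sum = 8
  position 1: throw height = 5, running sum = 13
  position 2: throw height = 2, running sum = 15
  position 3: throw height = 6, running sum = 21
  position 4: throw height = 1, running sum = 22
  position 5: throw height = 8, running sum = 30
Total sum = 30; balls = sum / n = 30 / 6 = 5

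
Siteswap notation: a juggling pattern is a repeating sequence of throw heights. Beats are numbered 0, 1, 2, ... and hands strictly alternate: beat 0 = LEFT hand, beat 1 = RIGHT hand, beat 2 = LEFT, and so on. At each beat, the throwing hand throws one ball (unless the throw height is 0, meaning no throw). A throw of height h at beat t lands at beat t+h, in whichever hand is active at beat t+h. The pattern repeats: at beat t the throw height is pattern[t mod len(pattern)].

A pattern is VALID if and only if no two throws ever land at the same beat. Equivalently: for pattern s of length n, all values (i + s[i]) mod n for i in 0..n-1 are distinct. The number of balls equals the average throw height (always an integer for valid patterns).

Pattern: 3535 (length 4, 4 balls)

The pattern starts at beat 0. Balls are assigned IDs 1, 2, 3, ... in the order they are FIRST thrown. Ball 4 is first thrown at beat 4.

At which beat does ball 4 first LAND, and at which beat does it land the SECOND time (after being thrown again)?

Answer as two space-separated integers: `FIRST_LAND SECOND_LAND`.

Beat 0 (L): throw ball1 h=3 -> lands@3:R; in-air after throw: [b1@3:R]
Beat 1 (R): throw ball2 h=5 -> lands@6:L; in-air after throw: [b1@3:R b2@6:L]
Beat 2 (L): throw ball3 h=3 -> lands@5:R; in-air after throw: [b1@3:R b3@5:R b2@6:L]
Beat 3 (R): throw ball1 h=5 -> lands@8:L; in-air after throw: [b3@5:R b2@6:L b1@8:L]
Beat 4 (L): throw ball4 h=3 -> lands@7:R; in-air after throw: [b3@5:R b2@6:L b4@7:R b1@8:L]
Beat 5 (R): throw ball3 h=5 -> lands@10:L; in-air after throw: [b2@6:L b4@7:R b1@8:L b3@10:L]
Beat 6 (L): throw ball2 h=3 -> lands@9:R; in-air after throw: [b4@7:R b1@8:L b2@9:R b3@10:L]
Beat 7 (R): throw ball4 h=5 -> lands@12:L; in-air after throw: [b1@8:L b2@9:R b3@10:L b4@12:L]
Beat 8 (L): throw ball1 h=3 -> lands@11:R; in-air after throw: [b2@9:R b3@10:L b1@11:R b4@12:L]
Beat 9 (R): throw ball2 h=5 -> lands@14:L; in-air after throw: [b3@10:L b1@11:R b4@12:L b2@14:L]
Beat 10 (L): throw ball3 h=3 -> lands@13:R; in-air after throw: [b1@11:R b4@12:L b3@13:R b2@14:L]
Beat 11 (R): throw ball1 h=5 -> lands@16:L; in-air after throw: [b4@12:L b3@13:R b2@14:L b1@16:L]
Beat 12 (L): throw ball4 h=3 -> lands@15:R; in-air after throw: [b3@13:R b2@14:L b4@15:R b1@16:L]
Ball 4: thrown@4 h=3 -> first land @7; rethrown@7 h=5 -> second land @12

Answer: 7 12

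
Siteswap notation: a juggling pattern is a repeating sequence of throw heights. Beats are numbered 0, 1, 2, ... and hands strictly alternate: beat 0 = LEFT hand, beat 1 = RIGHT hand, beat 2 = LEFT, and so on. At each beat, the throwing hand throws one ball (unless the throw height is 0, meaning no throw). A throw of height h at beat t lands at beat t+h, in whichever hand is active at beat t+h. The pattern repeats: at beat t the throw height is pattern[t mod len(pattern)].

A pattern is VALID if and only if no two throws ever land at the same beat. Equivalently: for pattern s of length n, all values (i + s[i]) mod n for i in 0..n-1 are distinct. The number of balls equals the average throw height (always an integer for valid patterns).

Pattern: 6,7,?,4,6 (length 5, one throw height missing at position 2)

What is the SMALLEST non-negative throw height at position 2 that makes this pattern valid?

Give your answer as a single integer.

Answer: 2

Derivation:
i=0: (0 + 6) mod 5 = 1
i=1: (1 + 7) mod 5 = 3
i=2: s[i]=? (unknown)
i=3: (3 + 4) mod 5 = 2
i=4: (4 + 6) mod 5 = 0
Known residues: [0, 1, 2, 3]; need a permutation of 0..4, so missing residue r = 4
Need (2 + s) mod 5 = 4; smallest s = (4 - 2) mod 5 = 2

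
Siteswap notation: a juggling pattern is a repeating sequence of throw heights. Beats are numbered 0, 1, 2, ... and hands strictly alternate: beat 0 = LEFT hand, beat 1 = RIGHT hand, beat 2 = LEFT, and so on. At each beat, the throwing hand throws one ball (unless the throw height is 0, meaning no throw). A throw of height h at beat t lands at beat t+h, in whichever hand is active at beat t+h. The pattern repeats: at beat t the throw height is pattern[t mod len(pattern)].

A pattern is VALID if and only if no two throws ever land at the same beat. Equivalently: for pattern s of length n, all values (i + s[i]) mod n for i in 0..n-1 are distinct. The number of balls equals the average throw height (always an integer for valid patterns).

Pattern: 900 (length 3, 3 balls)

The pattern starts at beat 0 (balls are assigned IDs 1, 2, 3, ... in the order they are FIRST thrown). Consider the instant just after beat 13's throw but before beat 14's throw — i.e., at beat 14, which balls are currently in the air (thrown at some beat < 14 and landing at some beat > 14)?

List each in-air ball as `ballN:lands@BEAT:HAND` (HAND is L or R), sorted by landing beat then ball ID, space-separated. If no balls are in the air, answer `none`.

Answer: ball3:lands@15:R ball1:lands@18:L ball2:lands@21:R

Derivation:
Beat 0 (L): throw ball1 h=9 -> lands@9:R; in-air after throw: [b1@9:R]
Beat 3 (R): throw ball2 h=9 -> lands@12:L; in-air after throw: [b1@9:R b2@12:L]
Beat 6 (L): throw ball3 h=9 -> lands@15:R; in-air after throw: [b1@9:R b2@12:L b3@15:R]
Beat 9 (R): throw ball1 h=9 -> lands@18:L; in-air after throw: [b2@12:L b3@15:R b1@18:L]
Beat 12 (L): throw ball2 h=9 -> lands@21:R; in-air after throw: [b3@15:R b1@18:L b2@21:R]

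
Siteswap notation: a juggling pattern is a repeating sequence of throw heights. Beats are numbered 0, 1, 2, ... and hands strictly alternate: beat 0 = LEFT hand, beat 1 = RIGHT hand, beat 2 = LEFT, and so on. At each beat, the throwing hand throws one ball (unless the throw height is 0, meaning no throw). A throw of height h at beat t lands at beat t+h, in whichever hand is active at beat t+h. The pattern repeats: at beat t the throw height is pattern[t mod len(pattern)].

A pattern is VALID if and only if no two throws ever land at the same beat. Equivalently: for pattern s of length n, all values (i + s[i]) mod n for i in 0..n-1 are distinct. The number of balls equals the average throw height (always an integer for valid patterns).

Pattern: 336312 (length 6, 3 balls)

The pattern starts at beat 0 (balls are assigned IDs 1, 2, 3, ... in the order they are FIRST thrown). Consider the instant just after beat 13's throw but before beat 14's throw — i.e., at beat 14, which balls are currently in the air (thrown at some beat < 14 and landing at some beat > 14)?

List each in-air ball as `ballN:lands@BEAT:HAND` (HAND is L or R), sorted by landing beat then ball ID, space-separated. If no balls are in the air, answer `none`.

Answer: ball1:lands@15:R ball2:lands@16:L

Derivation:
Beat 0 (L): throw ball1 h=3 -> lands@3:R; in-air after throw: [b1@3:R]
Beat 1 (R): throw ball2 h=3 -> lands@4:L; in-air after throw: [b1@3:R b2@4:L]
Beat 2 (L): throw ball3 h=6 -> lands@8:L; in-air after throw: [b1@3:R b2@4:L b3@8:L]
Beat 3 (R): throw ball1 h=3 -> lands@6:L; in-air after throw: [b2@4:L b1@6:L b3@8:L]
Beat 4 (L): throw ball2 h=1 -> lands@5:R; in-air after throw: [b2@5:R b1@6:L b3@8:L]
Beat 5 (R): throw ball2 h=2 -> lands@7:R; in-air after throw: [b1@6:L b2@7:R b3@8:L]
Beat 6 (L): throw ball1 h=3 -> lands@9:R; in-air after throw: [b2@7:R b3@8:L b1@9:R]
Beat 7 (R): throw ball2 h=3 -> lands@10:L; in-air after throw: [b3@8:L b1@9:R b2@10:L]
Beat 8 (L): throw ball3 h=6 -> lands@14:L; in-air after throw: [b1@9:R b2@10:L b3@14:L]
Beat 9 (R): throw ball1 h=3 -> lands@12:L; in-air after throw: [b2@10:L b1@12:L b3@14:L]
Beat 10 (L): throw ball2 h=1 -> lands@11:R; in-air after throw: [b2@11:R b1@12:L b3@14:L]
Beat 11 (R): throw ball2 h=2 -> lands@13:R; in-air after throw: [b1@12:L b2@13:R b3@14:L]
Beat 12 (L): throw ball1 h=3 -> lands@15:R; in-air after throw: [b2@13:R b3@14:L b1@15:R]
Beat 13 (R): throw ball2 h=3 -> lands@16:L; in-air after throw: [b3@14:L b1@15:R b2@16:L]
Beat 14 (L): throw ball3 h=6 -> lands@20:L; in-air after throw: [b1@15:R b2@16:L b3@20:L]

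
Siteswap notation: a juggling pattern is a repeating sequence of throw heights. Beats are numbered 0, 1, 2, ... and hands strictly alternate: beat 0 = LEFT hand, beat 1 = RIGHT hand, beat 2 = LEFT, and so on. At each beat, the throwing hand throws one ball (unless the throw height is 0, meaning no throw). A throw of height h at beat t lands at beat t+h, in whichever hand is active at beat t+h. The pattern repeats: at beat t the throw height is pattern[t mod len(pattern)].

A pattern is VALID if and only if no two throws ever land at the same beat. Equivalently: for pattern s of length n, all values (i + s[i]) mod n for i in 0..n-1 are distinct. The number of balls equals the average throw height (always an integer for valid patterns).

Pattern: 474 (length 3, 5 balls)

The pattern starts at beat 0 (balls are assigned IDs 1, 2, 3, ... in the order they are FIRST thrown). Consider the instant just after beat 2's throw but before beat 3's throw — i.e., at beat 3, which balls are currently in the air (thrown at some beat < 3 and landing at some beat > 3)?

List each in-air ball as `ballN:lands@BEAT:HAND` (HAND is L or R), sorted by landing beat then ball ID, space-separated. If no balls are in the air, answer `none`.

Beat 0 (L): throw ball1 h=4 -> lands@4:L; in-air after throw: [b1@4:L]
Beat 1 (R): throw ball2 h=7 -> lands@8:L; in-air after throw: [b1@4:L b2@8:L]
Beat 2 (L): throw ball3 h=4 -> lands@6:L; in-air after throw: [b1@4:L b3@6:L b2@8:L]
Beat 3 (R): throw ball4 h=4 -> lands@7:R; in-air after throw: [b1@4:L b3@6:L b4@7:R b2@8:L]

Answer: ball1:lands@4:L ball3:lands@6:L ball2:lands@8:L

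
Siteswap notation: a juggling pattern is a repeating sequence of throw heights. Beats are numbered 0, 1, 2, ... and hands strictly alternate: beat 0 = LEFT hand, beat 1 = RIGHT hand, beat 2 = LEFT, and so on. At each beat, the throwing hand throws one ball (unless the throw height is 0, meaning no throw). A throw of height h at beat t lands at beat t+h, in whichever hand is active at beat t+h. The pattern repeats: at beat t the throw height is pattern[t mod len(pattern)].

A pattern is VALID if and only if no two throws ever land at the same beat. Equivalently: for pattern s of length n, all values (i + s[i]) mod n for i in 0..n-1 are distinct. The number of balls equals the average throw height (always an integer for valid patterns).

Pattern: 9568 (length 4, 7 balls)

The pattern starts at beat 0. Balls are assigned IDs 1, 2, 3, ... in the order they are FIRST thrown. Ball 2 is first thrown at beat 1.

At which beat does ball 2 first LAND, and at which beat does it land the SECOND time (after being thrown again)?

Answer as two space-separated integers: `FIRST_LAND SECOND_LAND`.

Beat 0 (L): throw ball1 h=9 -> lands@9:R; in-air after throw: [b1@9:R]
Beat 1 (R): throw ball2 h=5 -> lands@6:L; in-air after throw: [b2@6:L b1@9:R]
Beat 2 (L): throw ball3 h=6 -> lands@8:L; in-air after throw: [b2@6:L b3@8:L b1@9:R]
Beat 3 (R): throw ball4 h=8 -> lands@11:R; in-air after throw: [b2@6:L b3@8:L b1@9:R b4@11:R]
Beat 4 (L): throw ball5 h=9 -> lands@13:R; in-air after throw: [b2@6:L b3@8:L b1@9:R b4@11:R b5@13:R]
Beat 5 (R): throw ball6 h=5 -> lands@10:L; in-air after throw: [b2@6:L b3@8:L b1@9:R b6@10:L b4@11:R b5@13:R]
Beat 6 (L): throw ball2 h=6 -> lands@12:L; in-air after throw: [b3@8:L b1@9:R b6@10:L b4@11:R b2@12:L b5@13:R]
Beat 7 (R): throw ball7 h=8 -> lands@15:R; in-air after throw: [b3@8:L b1@9:R b6@10:L b4@11:R b2@12:L b5@13:R b7@15:R]
Beat 8 (L): throw ball3 h=9 -> lands@17:R; in-air after throw: [b1@9:R b6@10:L b4@11:R b2@12:L b5@13:R b7@15:R b3@17:R]
Beat 9 (R): throw ball1 h=5 -> lands@14:L; in-air after throw: [b6@10:L b4@11:R b2@12:L b5@13:R b1@14:L b7@15:R b3@17:R]
Beat 10 (L): throw ball6 h=6 -> lands@16:L; in-air after throw: [b4@11:R b2@12:L b5@13:R b1@14:L b7@15:R b6@16:L b3@17:R]
Beat 11 (R): throw ball4 h=8 -> lands@19:R; in-air after throw: [b2@12:L b5@13:R b1@14:L b7@15:R b6@16:L b3@17:R b4@19:R]
Ball 2: thrown@1 h=5 -> first land @6; rethrown@6 h=6 -> second land @12

Answer: 6 12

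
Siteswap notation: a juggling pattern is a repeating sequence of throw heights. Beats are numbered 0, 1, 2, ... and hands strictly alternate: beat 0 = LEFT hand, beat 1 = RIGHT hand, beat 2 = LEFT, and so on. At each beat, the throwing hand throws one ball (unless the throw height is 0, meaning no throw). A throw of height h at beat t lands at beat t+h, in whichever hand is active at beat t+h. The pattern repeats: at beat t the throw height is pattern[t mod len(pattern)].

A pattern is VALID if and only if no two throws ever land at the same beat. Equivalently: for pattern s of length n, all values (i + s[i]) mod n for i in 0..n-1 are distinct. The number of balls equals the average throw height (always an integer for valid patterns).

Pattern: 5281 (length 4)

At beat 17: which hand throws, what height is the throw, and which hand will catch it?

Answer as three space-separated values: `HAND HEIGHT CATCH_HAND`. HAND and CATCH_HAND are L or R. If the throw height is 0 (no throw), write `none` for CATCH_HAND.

Answer: R 2 R

Derivation:
Beat 17: 17 mod 2 = 1, so hand = R
Throw height = pattern[17 mod 4] = pattern[1] = 2
Lands at beat 17+2=19, 19 mod 2 = 1, so catch hand = R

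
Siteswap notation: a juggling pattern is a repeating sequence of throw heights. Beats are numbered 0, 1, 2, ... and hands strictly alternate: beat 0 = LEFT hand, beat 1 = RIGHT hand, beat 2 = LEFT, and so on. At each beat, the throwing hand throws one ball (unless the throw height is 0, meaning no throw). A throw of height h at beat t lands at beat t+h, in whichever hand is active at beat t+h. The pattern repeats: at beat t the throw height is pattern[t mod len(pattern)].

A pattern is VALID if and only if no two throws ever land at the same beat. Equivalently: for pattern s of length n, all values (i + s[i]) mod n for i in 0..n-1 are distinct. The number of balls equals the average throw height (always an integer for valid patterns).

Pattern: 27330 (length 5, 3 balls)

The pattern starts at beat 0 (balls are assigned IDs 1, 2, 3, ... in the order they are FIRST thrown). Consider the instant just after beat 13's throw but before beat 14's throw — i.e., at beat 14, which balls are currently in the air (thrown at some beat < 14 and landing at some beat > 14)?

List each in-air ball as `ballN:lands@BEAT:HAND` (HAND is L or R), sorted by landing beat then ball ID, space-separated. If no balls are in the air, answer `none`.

Answer: ball1:lands@15:R ball3:lands@16:L ball2:lands@18:L

Derivation:
Beat 0 (L): throw ball1 h=2 -> lands@2:L; in-air after throw: [b1@2:L]
Beat 1 (R): throw ball2 h=7 -> lands@8:L; in-air after throw: [b1@2:L b2@8:L]
Beat 2 (L): throw ball1 h=3 -> lands@5:R; in-air after throw: [b1@5:R b2@8:L]
Beat 3 (R): throw ball3 h=3 -> lands@6:L; in-air after throw: [b1@5:R b3@6:L b2@8:L]
Beat 5 (R): throw ball1 h=2 -> lands@7:R; in-air after throw: [b3@6:L b1@7:R b2@8:L]
Beat 6 (L): throw ball3 h=7 -> lands@13:R; in-air after throw: [b1@7:R b2@8:L b3@13:R]
Beat 7 (R): throw ball1 h=3 -> lands@10:L; in-air after throw: [b2@8:L b1@10:L b3@13:R]
Beat 8 (L): throw ball2 h=3 -> lands@11:R; in-air after throw: [b1@10:L b2@11:R b3@13:R]
Beat 10 (L): throw ball1 h=2 -> lands@12:L; in-air after throw: [b2@11:R b1@12:L b3@13:R]
Beat 11 (R): throw ball2 h=7 -> lands@18:L; in-air after throw: [b1@12:L b3@13:R b2@18:L]
Beat 12 (L): throw ball1 h=3 -> lands@15:R; in-air after throw: [b3@13:R b1@15:R b2@18:L]
Beat 13 (R): throw ball3 h=3 -> lands@16:L; in-air after throw: [b1@15:R b3@16:L b2@18:L]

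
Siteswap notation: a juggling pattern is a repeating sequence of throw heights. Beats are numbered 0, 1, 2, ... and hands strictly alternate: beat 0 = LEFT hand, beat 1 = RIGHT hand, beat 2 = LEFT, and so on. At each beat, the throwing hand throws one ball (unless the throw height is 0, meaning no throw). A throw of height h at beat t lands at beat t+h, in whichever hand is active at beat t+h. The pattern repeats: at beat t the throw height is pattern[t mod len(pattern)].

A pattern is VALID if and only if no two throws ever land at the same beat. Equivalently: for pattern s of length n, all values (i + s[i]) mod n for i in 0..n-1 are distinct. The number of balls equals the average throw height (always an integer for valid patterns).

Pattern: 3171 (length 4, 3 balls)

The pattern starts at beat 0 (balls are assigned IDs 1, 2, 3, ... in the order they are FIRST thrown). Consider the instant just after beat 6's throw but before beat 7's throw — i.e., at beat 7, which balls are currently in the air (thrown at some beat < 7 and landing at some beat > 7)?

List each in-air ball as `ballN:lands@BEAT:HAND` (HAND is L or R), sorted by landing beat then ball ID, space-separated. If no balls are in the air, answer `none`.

Answer: ball2:lands@9:R ball3:lands@13:R

Derivation:
Beat 0 (L): throw ball1 h=3 -> lands@3:R; in-air after throw: [b1@3:R]
Beat 1 (R): throw ball2 h=1 -> lands@2:L; in-air after throw: [b2@2:L b1@3:R]
Beat 2 (L): throw ball2 h=7 -> lands@9:R; in-air after throw: [b1@3:R b2@9:R]
Beat 3 (R): throw ball1 h=1 -> lands@4:L; in-air after throw: [b1@4:L b2@9:R]
Beat 4 (L): throw ball1 h=3 -> lands@7:R; in-air after throw: [b1@7:R b2@9:R]
Beat 5 (R): throw ball3 h=1 -> lands@6:L; in-air after throw: [b3@6:L b1@7:R b2@9:R]
Beat 6 (L): throw ball3 h=7 -> lands@13:R; in-air after throw: [b1@7:R b2@9:R b3@13:R]
Beat 7 (R): throw ball1 h=1 -> lands@8:L; in-air after throw: [b1@8:L b2@9:R b3@13:R]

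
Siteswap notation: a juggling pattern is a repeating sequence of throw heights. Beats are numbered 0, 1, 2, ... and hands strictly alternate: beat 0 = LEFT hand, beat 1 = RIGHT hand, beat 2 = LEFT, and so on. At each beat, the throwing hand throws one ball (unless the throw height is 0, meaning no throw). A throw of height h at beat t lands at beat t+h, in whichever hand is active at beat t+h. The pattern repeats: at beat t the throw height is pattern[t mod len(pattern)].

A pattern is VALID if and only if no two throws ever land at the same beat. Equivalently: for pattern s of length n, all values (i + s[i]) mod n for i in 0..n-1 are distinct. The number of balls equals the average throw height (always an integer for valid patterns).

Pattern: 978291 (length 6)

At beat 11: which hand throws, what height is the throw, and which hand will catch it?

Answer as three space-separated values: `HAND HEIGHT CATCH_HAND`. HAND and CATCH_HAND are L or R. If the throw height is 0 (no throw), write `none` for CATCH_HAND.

Beat 11: 11 mod 2 = 1, so hand = R
Throw height = pattern[11 mod 6] = pattern[5] = 1
Lands at beat 11+1=12, 12 mod 2 = 0, so catch hand = L

Answer: R 1 L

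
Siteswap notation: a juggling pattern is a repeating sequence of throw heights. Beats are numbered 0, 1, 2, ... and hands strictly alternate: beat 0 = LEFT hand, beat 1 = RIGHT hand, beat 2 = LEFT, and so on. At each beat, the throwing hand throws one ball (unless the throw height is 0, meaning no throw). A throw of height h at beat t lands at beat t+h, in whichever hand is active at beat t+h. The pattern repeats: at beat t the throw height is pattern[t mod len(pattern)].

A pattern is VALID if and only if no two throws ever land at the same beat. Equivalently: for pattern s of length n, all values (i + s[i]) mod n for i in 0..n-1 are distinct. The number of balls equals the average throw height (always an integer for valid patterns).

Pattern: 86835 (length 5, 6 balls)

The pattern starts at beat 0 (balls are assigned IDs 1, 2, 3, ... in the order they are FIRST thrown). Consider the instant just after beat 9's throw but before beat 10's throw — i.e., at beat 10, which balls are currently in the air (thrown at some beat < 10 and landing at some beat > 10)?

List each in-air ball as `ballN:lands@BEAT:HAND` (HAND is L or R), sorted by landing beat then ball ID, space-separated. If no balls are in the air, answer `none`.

Beat 0 (L): throw ball1 h=8 -> lands@8:L; in-air after throw: [b1@8:L]
Beat 1 (R): throw ball2 h=6 -> lands@7:R; in-air after throw: [b2@7:R b1@8:L]
Beat 2 (L): throw ball3 h=8 -> lands@10:L; in-air after throw: [b2@7:R b1@8:L b3@10:L]
Beat 3 (R): throw ball4 h=3 -> lands@6:L; in-air after throw: [b4@6:L b2@7:R b1@8:L b3@10:L]
Beat 4 (L): throw ball5 h=5 -> lands@9:R; in-air after throw: [b4@6:L b2@7:R b1@8:L b5@9:R b3@10:L]
Beat 5 (R): throw ball6 h=8 -> lands@13:R; in-air after throw: [b4@6:L b2@7:R b1@8:L b5@9:R b3@10:L b6@13:R]
Beat 6 (L): throw ball4 h=6 -> lands@12:L; in-air after throw: [b2@7:R b1@8:L b5@9:R b3@10:L b4@12:L b6@13:R]
Beat 7 (R): throw ball2 h=8 -> lands@15:R; in-air after throw: [b1@8:L b5@9:R b3@10:L b4@12:L b6@13:R b2@15:R]
Beat 8 (L): throw ball1 h=3 -> lands@11:R; in-air after throw: [b5@9:R b3@10:L b1@11:R b4@12:L b6@13:R b2@15:R]
Beat 9 (R): throw ball5 h=5 -> lands@14:L; in-air after throw: [b3@10:L b1@11:R b4@12:L b6@13:R b5@14:L b2@15:R]
Beat 10 (L): throw ball3 h=8 -> lands@18:L; in-air after throw: [b1@11:R b4@12:L b6@13:R b5@14:L b2@15:R b3@18:L]

Answer: ball1:lands@11:R ball4:lands@12:L ball6:lands@13:R ball5:lands@14:L ball2:lands@15:R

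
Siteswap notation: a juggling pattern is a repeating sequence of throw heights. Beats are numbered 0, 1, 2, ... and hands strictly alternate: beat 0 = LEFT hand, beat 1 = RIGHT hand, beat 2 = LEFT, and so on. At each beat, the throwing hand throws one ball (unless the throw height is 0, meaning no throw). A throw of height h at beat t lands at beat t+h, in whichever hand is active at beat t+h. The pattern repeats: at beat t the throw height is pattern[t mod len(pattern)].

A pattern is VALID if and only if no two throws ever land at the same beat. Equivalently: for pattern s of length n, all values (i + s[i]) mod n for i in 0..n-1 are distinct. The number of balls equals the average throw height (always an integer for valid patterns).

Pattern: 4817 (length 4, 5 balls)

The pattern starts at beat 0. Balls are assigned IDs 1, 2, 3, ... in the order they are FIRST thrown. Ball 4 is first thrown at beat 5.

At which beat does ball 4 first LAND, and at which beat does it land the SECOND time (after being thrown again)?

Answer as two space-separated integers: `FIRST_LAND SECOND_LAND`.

Beat 0 (L): throw ball1 h=4 -> lands@4:L; in-air after throw: [b1@4:L]
Beat 1 (R): throw ball2 h=8 -> lands@9:R; in-air after throw: [b1@4:L b2@9:R]
Beat 2 (L): throw ball3 h=1 -> lands@3:R; in-air after throw: [b3@3:R b1@4:L b2@9:R]
Beat 3 (R): throw ball3 h=7 -> lands@10:L; in-air after throw: [b1@4:L b2@9:R b3@10:L]
Beat 4 (L): throw ball1 h=4 -> lands@8:L; in-air after throw: [b1@8:L b2@9:R b3@10:L]
Beat 5 (R): throw ball4 h=8 -> lands@13:R; in-air after throw: [b1@8:L b2@9:R b3@10:L b4@13:R]
Beat 6 (L): throw ball5 h=1 -> lands@7:R; in-air after throw: [b5@7:R b1@8:L b2@9:R b3@10:L b4@13:R]
Beat 7 (R): throw ball5 h=7 -> lands@14:L; in-air after throw: [b1@8:L b2@9:R b3@10:L b4@13:R b5@14:L]
Beat 8 (L): throw ball1 h=4 -> lands@12:L; in-air after throw: [b2@9:R b3@10:L b1@12:L b4@13:R b5@14:L]
Beat 9 (R): throw ball2 h=8 -> lands@17:R; in-air after throw: [b3@10:L b1@12:L b4@13:R b5@14:L b2@17:R]
Beat 10 (L): throw ball3 h=1 -> lands@11:R; in-air after throw: [b3@11:R b1@12:L b4@13:R b5@14:L b2@17:R]
Beat 11 (R): throw ball3 h=7 -> lands@18:L; in-air after throw: [b1@12:L b4@13:R b5@14:L b2@17:R b3@18:L]
Beat 12 (L): throw ball1 h=4 -> lands@16:L; in-air after throw: [b4@13:R b5@14:L b1@16:L b2@17:R b3@18:L]
Beat 13 (R): throw ball4 h=8 -> lands@21:R; in-air after throw: [b5@14:L b1@16:L b2@17:R b3@18:L b4@21:R]
Beat 14 (L): throw ball5 h=1 -> lands@15:R; in-air after throw: [b5@15:R b1@16:L b2@17:R b3@18:L b4@21:R]
Beat 15 (R): throw ball5 h=7 -> lands@22:L; in-air after throw: [b1@16:L b2@17:R b3@18:L b4@21:R b5@22:L]
Beat 16 (L): throw ball1 h=4 -> lands@20:L; in-air after throw: [b2@17:R b3@18:L b1@20:L b4@21:R b5@22:L]
Beat 17 (R): throw ball2 h=8 -> lands@25:R; in-air after throw: [b3@18:L b1@20:L b4@21:R b5@22:L b2@25:R]
Beat 18 (L): throw ball3 h=1 -> lands@19:R; in-air after throw: [b3@19:R b1@20:L b4@21:R b5@22:L b2@25:R]
Beat 19 (R): throw ball3 h=7 -> lands@26:L; in-air after throw: [b1@20:L b4@21:R b5@22:L b2@25:R b3@26:L]
Beat 20 (L): throw ball1 h=4 -> lands@24:L; in-air after throw: [b4@21:R b5@22:L b1@24:L b2@25:R b3@26:L]
Beat 21 (R): throw ball4 h=8 -> lands@29:R; in-air after throw: [b5@22:L b1@24:L b2@25:R b3@26:L b4@29:R]
Ball 4: thrown@5 h=8 -> first land @13; rethrown@13 h=8 -> second land @21

Answer: 13 21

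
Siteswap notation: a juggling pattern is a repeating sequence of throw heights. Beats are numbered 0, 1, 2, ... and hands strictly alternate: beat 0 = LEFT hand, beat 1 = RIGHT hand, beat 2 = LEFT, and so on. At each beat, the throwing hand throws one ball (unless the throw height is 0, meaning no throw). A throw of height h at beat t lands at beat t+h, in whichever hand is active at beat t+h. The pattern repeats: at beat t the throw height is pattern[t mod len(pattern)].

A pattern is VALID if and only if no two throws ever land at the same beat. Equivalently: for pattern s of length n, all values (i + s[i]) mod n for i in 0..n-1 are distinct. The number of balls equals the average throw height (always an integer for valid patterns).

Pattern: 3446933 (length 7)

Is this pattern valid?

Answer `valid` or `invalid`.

i=0: (i + s[i]) mod n = (0 + 3) mod 7 = 3
i=1: (i + s[i]) mod n = (1 + 4) mod 7 = 5
i=2: (i + s[i]) mod n = (2 + 4) mod 7 = 6
i=3: (i + s[i]) mod n = (3 + 6) mod 7 = 2
i=4: (i + s[i]) mod n = (4 + 9) mod 7 = 6
i=5: (i + s[i]) mod n = (5 + 3) mod 7 = 1
i=6: (i + s[i]) mod n = (6 + 3) mod 7 = 2
Residues: [3, 5, 6, 2, 6, 1, 2], distinct: False

Answer: invalid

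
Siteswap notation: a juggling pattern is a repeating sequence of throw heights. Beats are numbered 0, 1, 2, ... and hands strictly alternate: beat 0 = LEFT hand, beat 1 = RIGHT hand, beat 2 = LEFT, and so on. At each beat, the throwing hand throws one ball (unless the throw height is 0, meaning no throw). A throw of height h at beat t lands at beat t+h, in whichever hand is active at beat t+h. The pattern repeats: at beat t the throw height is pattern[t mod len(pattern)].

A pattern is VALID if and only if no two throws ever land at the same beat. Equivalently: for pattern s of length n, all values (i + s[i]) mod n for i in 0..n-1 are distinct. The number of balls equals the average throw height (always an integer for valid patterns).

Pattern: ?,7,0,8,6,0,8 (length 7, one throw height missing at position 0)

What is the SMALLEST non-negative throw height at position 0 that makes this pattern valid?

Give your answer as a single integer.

Answer: 6

Derivation:
i=0: s[i]=? (unknown)
i=1: (1 + 7) mod 7 = 1
i=2: (2 + 0) mod 7 = 2
i=3: (3 + 8) mod 7 = 4
i=4: (4 + 6) mod 7 = 3
i=5: (5 + 0) mod 7 = 5
i=6: (6 + 8) mod 7 = 0
Known residues: [0, 1, 2, 3, 4, 5]; need a permutation of 0..6, so missing residue r = 6
Need (0 + s) mod 7 = 6; smallest s = (6 - 0) mod 7 = 6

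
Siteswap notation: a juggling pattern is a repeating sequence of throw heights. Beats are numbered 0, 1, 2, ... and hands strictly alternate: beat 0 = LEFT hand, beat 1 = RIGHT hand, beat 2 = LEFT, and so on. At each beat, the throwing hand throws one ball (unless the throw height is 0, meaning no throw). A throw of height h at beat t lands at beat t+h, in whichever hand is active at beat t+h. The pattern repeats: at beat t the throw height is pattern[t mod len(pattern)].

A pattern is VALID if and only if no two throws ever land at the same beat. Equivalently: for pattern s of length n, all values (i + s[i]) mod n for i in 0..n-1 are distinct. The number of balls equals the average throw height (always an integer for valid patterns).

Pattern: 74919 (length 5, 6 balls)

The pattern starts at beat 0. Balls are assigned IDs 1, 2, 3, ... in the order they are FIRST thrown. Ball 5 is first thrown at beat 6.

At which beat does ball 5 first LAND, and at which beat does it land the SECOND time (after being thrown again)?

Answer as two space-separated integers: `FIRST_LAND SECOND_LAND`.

Answer: 10 17

Derivation:
Beat 0 (L): throw ball1 h=7 -> lands@7:R; in-air after throw: [b1@7:R]
Beat 1 (R): throw ball2 h=4 -> lands@5:R; in-air after throw: [b2@5:R b1@7:R]
Beat 2 (L): throw ball3 h=9 -> lands@11:R; in-air after throw: [b2@5:R b1@7:R b3@11:R]
Beat 3 (R): throw ball4 h=1 -> lands@4:L; in-air after throw: [b4@4:L b2@5:R b1@7:R b3@11:R]
Beat 4 (L): throw ball4 h=9 -> lands@13:R; in-air after throw: [b2@5:R b1@7:R b3@11:R b4@13:R]
Beat 5 (R): throw ball2 h=7 -> lands@12:L; in-air after throw: [b1@7:R b3@11:R b2@12:L b4@13:R]
Beat 6 (L): throw ball5 h=4 -> lands@10:L; in-air after throw: [b1@7:R b5@10:L b3@11:R b2@12:L b4@13:R]
Beat 7 (R): throw ball1 h=9 -> lands@16:L; in-air after throw: [b5@10:L b3@11:R b2@12:L b4@13:R b1@16:L]
Beat 8 (L): throw ball6 h=1 -> lands@9:R; in-air after throw: [b6@9:R b5@10:L b3@11:R b2@12:L b4@13:R b1@16:L]
Beat 9 (R): throw ball6 h=9 -> lands@18:L; in-air after throw: [b5@10:L b3@11:R b2@12:L b4@13:R b1@16:L b6@18:L]
Beat 10 (L): throw ball5 h=7 -> lands@17:R; in-air after throw: [b3@11:R b2@12:L b4@13:R b1@16:L b5@17:R b6@18:L]
Beat 11 (R): throw ball3 h=4 -> lands@15:R; in-air after throw: [b2@12:L b4@13:R b3@15:R b1@16:L b5@17:R b6@18:L]
Beat 12 (L): throw ball2 h=9 -> lands@21:R; in-air after throw: [b4@13:R b3@15:R b1@16:L b5@17:R b6@18:L b2@21:R]
Beat 13 (R): throw ball4 h=1 -> lands@14:L; in-air after throw: [b4@14:L b3@15:R b1@16:L b5@17:R b6@18:L b2@21:R]
Ball 5: thrown@6 h=4 -> first land @10; rethrown@10 h=7 -> second land @17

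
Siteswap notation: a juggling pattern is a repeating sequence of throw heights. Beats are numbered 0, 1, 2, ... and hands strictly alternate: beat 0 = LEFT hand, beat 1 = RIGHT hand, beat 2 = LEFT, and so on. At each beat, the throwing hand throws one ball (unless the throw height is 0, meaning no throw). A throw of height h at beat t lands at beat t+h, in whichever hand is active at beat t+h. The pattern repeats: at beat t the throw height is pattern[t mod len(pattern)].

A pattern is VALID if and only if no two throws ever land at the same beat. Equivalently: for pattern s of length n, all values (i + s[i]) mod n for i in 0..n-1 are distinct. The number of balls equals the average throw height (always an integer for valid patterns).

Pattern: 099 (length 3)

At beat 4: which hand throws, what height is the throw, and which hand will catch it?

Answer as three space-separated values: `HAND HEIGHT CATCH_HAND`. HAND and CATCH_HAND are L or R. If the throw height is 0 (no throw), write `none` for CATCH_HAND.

Answer: L 9 R

Derivation:
Beat 4: 4 mod 2 = 0, so hand = L
Throw height = pattern[4 mod 3] = pattern[1] = 9
Lands at beat 4+9=13, 13 mod 2 = 1, so catch hand = R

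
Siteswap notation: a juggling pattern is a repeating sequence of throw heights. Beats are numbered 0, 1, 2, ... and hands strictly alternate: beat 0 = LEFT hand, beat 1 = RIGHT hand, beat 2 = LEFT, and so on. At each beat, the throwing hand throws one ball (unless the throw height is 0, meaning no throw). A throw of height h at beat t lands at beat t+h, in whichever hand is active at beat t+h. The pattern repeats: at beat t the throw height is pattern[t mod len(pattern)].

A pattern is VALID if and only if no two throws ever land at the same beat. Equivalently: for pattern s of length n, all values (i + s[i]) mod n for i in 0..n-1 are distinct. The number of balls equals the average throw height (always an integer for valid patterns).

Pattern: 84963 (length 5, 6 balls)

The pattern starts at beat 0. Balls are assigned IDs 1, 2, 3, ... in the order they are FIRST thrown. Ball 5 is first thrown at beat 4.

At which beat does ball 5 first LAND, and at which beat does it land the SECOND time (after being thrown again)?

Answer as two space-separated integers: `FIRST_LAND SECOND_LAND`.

Beat 0 (L): throw ball1 h=8 -> lands@8:L; in-air after throw: [b1@8:L]
Beat 1 (R): throw ball2 h=4 -> lands@5:R; in-air after throw: [b2@5:R b1@8:L]
Beat 2 (L): throw ball3 h=9 -> lands@11:R; in-air after throw: [b2@5:R b1@8:L b3@11:R]
Beat 3 (R): throw ball4 h=6 -> lands@9:R; in-air after throw: [b2@5:R b1@8:L b4@9:R b3@11:R]
Beat 4 (L): throw ball5 h=3 -> lands@7:R; in-air after throw: [b2@5:R b5@7:R b1@8:L b4@9:R b3@11:R]
Beat 5 (R): throw ball2 h=8 -> lands@13:R; in-air after throw: [b5@7:R b1@8:L b4@9:R b3@11:R b2@13:R]
Beat 6 (L): throw ball6 h=4 -> lands@10:L; in-air after throw: [b5@7:R b1@8:L b4@9:R b6@10:L b3@11:R b2@13:R]
Beat 7 (R): throw ball5 h=9 -> lands@16:L; in-air after throw: [b1@8:L b4@9:R b6@10:L b3@11:R b2@13:R b5@16:L]
Beat 8 (L): throw ball1 h=6 -> lands@14:L; in-air after throw: [b4@9:R b6@10:L b3@11:R b2@13:R b1@14:L b5@16:L]
Beat 9 (R): throw ball4 h=3 -> lands@12:L; in-air after throw: [b6@10:L b3@11:R b4@12:L b2@13:R b1@14:L b5@16:L]
Beat 10 (L): throw ball6 h=8 -> lands@18:L; in-air after throw: [b3@11:R b4@12:L b2@13:R b1@14:L b5@16:L b6@18:L]
Beat 11 (R): throw ball3 h=4 -> lands@15:R; in-air after throw: [b4@12:L b2@13:R b1@14:L b3@15:R b5@16:L b6@18:L]
Beat 12 (L): throw ball4 h=9 -> lands@21:R; in-air after throw: [b2@13:R b1@14:L b3@15:R b5@16:L b6@18:L b4@21:R]
Beat 13 (R): throw ball2 h=6 -> lands@19:R; in-air after throw: [b1@14:L b3@15:R b5@16:L b6@18:L b2@19:R b4@21:R]
Beat 14 (L): throw ball1 h=3 -> lands@17:R; in-air after throw: [b3@15:R b5@16:L b1@17:R b6@18:L b2@19:R b4@21:R]
Beat 15 (R): throw ball3 h=8 -> lands@23:R; in-air after throw: [b5@16:L b1@17:R b6@18:L b2@19:R b4@21:R b3@23:R]
Beat 16 (L): throw ball5 h=4 -> lands@20:L; in-air after throw: [b1@17:R b6@18:L b2@19:R b5@20:L b4@21:R b3@23:R]
Ball 5: thrown@4 h=3 -> first land @7; rethrown@7 h=9 -> second land @16

Answer: 7 16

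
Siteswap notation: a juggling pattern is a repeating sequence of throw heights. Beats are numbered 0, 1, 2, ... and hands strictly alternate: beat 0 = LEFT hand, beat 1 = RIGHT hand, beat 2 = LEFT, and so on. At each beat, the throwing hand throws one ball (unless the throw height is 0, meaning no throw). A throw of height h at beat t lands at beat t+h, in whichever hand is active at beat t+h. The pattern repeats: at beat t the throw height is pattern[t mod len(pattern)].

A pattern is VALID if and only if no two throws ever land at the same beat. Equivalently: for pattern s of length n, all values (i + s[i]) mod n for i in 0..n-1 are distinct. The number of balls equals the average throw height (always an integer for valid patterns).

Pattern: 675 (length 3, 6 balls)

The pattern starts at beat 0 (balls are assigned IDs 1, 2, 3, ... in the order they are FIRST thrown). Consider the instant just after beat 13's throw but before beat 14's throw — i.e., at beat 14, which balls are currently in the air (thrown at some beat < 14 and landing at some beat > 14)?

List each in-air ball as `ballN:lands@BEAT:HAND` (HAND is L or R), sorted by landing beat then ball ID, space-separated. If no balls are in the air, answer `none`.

Beat 0 (L): throw ball1 h=6 -> lands@6:L; in-air after throw: [b1@6:L]
Beat 1 (R): throw ball2 h=7 -> lands@8:L; in-air after throw: [b1@6:L b2@8:L]
Beat 2 (L): throw ball3 h=5 -> lands@7:R; in-air after throw: [b1@6:L b3@7:R b2@8:L]
Beat 3 (R): throw ball4 h=6 -> lands@9:R; in-air after throw: [b1@6:L b3@7:R b2@8:L b4@9:R]
Beat 4 (L): throw ball5 h=7 -> lands@11:R; in-air after throw: [b1@6:L b3@7:R b2@8:L b4@9:R b5@11:R]
Beat 5 (R): throw ball6 h=5 -> lands@10:L; in-air after throw: [b1@6:L b3@7:R b2@8:L b4@9:R b6@10:L b5@11:R]
Beat 6 (L): throw ball1 h=6 -> lands@12:L; in-air after throw: [b3@7:R b2@8:L b4@9:R b6@10:L b5@11:R b1@12:L]
Beat 7 (R): throw ball3 h=7 -> lands@14:L; in-air after throw: [b2@8:L b4@9:R b6@10:L b5@11:R b1@12:L b3@14:L]
Beat 8 (L): throw ball2 h=5 -> lands@13:R; in-air after throw: [b4@9:R b6@10:L b5@11:R b1@12:L b2@13:R b3@14:L]
Beat 9 (R): throw ball4 h=6 -> lands@15:R; in-air after throw: [b6@10:L b5@11:R b1@12:L b2@13:R b3@14:L b4@15:R]
Beat 10 (L): throw ball6 h=7 -> lands@17:R; in-air after throw: [b5@11:R b1@12:L b2@13:R b3@14:L b4@15:R b6@17:R]
Beat 11 (R): throw ball5 h=5 -> lands@16:L; in-air after throw: [b1@12:L b2@13:R b3@14:L b4@15:R b5@16:L b6@17:R]
Beat 12 (L): throw ball1 h=6 -> lands@18:L; in-air after throw: [b2@13:R b3@14:L b4@15:R b5@16:L b6@17:R b1@18:L]
Beat 13 (R): throw ball2 h=7 -> lands@20:L; in-air after throw: [b3@14:L b4@15:R b5@16:L b6@17:R b1@18:L b2@20:L]
Beat 14 (L): throw ball3 h=5 -> lands@19:R; in-air after throw: [b4@15:R b5@16:L b6@17:R b1@18:L b3@19:R b2@20:L]

Answer: ball4:lands@15:R ball5:lands@16:L ball6:lands@17:R ball1:lands@18:L ball2:lands@20:L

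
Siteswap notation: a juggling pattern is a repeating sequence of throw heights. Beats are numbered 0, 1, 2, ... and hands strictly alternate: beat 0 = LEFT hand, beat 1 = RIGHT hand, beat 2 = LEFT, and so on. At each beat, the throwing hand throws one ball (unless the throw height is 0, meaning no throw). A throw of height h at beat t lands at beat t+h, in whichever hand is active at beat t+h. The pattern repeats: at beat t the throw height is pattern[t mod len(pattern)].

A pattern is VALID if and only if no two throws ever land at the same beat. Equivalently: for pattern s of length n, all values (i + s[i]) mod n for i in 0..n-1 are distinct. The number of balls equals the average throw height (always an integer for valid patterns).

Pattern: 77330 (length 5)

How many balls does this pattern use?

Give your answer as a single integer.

Answer: 4

Derivation:
Pattern = [7, 7, 3, 3, 0], length n = 5
  position 0: throw height = 7, running sum = 7
  position 1: throw height = 7, running sum = 14
  position 2: throw height = 3, running sum = 17
  position 3: throw height = 3, running sum = 20
  position 4: throw height = 0, running sum = 20
Total sum = 20; balls = sum / n = 20 / 5 = 4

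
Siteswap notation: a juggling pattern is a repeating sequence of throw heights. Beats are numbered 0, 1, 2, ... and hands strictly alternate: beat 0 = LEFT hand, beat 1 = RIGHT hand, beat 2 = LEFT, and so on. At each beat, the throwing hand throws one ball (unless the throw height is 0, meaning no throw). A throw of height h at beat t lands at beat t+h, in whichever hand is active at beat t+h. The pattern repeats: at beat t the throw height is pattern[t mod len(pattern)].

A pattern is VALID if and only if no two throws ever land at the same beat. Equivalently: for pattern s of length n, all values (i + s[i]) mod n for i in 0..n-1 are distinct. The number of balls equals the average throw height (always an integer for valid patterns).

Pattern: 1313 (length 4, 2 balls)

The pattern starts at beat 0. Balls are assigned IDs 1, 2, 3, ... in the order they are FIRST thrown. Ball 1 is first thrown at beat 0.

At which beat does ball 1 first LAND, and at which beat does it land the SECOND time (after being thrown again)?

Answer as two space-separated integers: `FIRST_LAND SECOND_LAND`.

Beat 0 (L): throw ball1 h=1 -> lands@1:R; in-air after throw: [b1@1:R]
Beat 1 (R): throw ball1 h=3 -> lands@4:L; in-air after throw: [b1@4:L]
Beat 2 (L): throw ball2 h=1 -> lands@3:R; in-air after throw: [b2@3:R b1@4:L]
Beat 3 (R): throw ball2 h=3 -> lands@6:L; in-air after throw: [b1@4:L b2@6:L]
Beat 4 (L): throw ball1 h=1 -> lands@5:R; in-air after throw: [b1@5:R b2@6:L]
Ball 1: thrown@0 h=1 -> first land @1; rethrown@1 h=3 -> second land @4

Answer: 1 4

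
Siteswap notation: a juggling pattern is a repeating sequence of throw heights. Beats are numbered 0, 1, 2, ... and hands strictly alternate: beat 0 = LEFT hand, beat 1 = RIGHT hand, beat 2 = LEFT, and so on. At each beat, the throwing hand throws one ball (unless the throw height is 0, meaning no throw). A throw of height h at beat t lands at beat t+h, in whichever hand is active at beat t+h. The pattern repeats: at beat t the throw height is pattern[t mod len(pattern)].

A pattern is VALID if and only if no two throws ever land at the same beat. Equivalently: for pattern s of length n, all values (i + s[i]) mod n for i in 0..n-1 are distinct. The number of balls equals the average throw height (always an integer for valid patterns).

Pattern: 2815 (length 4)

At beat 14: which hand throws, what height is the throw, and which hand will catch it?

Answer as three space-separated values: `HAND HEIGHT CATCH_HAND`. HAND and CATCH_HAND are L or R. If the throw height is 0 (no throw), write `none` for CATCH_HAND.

Beat 14: 14 mod 2 = 0, so hand = L
Throw height = pattern[14 mod 4] = pattern[2] = 1
Lands at beat 14+1=15, 15 mod 2 = 1, so catch hand = R

Answer: L 1 R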